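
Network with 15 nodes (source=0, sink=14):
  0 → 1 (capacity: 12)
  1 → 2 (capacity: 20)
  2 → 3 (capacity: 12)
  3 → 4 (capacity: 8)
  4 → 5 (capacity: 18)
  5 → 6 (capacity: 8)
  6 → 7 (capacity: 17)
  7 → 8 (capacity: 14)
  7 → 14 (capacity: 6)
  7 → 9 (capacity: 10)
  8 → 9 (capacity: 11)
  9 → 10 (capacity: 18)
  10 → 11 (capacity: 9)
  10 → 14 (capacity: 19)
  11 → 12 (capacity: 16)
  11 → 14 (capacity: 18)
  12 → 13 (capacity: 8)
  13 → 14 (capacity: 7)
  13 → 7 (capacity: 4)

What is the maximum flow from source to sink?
Maximum flow = 8

Max flow: 8

Flow assignment:
  0 → 1: 8/12
  1 → 2: 8/20
  2 → 3: 8/12
  3 → 4: 8/8
  4 → 5: 8/18
  5 → 6: 8/8
  6 → 7: 8/17
  7 → 14: 6/6
  7 → 9: 2/10
  9 → 10: 2/18
  10 → 14: 2/19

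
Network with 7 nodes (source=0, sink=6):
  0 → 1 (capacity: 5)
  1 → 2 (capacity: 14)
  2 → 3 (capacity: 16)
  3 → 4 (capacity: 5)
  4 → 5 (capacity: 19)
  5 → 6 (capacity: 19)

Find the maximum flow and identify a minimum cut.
Max flow = 5, Min cut edges: (3,4)

Maximum flow: 5
Minimum cut: (3,4)
Partition: S = [0, 1, 2, 3], T = [4, 5, 6]

Max-flow min-cut theorem verified: both equal 5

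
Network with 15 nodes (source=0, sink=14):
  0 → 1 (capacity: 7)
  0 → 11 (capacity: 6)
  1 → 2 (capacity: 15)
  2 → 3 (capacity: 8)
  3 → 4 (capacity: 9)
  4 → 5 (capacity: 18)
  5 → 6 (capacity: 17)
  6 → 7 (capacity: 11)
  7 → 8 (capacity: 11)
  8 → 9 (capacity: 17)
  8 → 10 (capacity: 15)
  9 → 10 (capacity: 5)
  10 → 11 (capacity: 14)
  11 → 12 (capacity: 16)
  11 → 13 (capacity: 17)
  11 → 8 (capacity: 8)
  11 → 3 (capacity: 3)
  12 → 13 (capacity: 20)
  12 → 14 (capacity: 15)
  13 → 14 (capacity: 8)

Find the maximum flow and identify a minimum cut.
Max flow = 13, Min cut edges: (0,1), (0,11)

Maximum flow: 13
Minimum cut: (0,1), (0,11)
Partition: S = [0], T = [1, 2, 3, 4, 5, 6, 7, 8, 9, 10, 11, 12, 13, 14]

Max-flow min-cut theorem verified: both equal 13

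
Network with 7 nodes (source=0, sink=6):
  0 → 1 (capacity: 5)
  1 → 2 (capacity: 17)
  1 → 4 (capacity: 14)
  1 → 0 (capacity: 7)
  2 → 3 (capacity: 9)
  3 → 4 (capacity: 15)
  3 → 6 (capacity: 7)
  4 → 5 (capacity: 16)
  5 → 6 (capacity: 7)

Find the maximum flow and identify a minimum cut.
Max flow = 5, Min cut edges: (0,1)

Maximum flow: 5
Minimum cut: (0,1)
Partition: S = [0], T = [1, 2, 3, 4, 5, 6]

Max-flow min-cut theorem verified: both equal 5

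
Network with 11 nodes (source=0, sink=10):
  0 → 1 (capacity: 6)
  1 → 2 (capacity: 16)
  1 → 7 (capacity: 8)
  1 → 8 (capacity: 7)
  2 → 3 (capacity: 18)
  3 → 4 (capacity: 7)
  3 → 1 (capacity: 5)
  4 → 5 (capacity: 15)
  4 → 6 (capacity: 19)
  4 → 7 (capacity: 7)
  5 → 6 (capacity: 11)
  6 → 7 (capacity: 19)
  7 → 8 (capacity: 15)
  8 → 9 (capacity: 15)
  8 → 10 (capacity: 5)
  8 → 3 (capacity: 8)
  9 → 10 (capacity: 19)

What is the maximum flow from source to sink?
Maximum flow = 6

Max flow: 6

Flow assignment:
  0 → 1: 6/6
  1 → 8: 6/7
  8 → 9: 1/15
  8 → 10: 5/5
  9 → 10: 1/19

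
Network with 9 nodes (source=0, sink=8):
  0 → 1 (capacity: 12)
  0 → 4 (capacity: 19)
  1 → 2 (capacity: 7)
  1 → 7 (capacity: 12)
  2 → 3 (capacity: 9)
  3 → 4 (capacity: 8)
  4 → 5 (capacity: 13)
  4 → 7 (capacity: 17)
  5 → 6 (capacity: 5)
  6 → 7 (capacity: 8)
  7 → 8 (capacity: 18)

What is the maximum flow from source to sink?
Maximum flow = 18

Max flow: 18

Flow assignment:
  0 → 4: 18/19
  4 → 5: 2/13
  4 → 7: 16/17
  5 → 6: 2/5
  6 → 7: 2/8
  7 → 8: 18/18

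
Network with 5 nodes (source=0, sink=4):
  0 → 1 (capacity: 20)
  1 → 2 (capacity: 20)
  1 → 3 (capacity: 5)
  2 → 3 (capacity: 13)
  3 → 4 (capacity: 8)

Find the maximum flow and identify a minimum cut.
Max flow = 8, Min cut edges: (3,4)

Maximum flow: 8
Minimum cut: (3,4)
Partition: S = [0, 1, 2, 3], T = [4]

Max-flow min-cut theorem verified: both equal 8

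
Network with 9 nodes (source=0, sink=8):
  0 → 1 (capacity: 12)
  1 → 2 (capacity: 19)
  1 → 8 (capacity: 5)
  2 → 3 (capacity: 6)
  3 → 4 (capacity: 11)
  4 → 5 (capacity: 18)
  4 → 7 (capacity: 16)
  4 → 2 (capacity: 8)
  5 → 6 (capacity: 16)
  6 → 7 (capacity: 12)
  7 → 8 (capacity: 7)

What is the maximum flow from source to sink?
Maximum flow = 11

Max flow: 11

Flow assignment:
  0 → 1: 11/12
  1 → 2: 6/19
  1 → 8: 5/5
  2 → 3: 6/6
  3 → 4: 6/11
  4 → 7: 6/16
  7 → 8: 6/7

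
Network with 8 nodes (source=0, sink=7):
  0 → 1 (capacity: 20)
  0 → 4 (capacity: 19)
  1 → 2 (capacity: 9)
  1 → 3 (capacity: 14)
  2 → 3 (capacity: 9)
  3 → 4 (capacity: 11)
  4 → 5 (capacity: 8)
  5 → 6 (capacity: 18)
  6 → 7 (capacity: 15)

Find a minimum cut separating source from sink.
Min cut value = 8, edges: (4,5)

Min cut value: 8
Partition: S = [0, 1, 2, 3, 4], T = [5, 6, 7]
Cut edges: (4,5)

By max-flow min-cut theorem, max flow = min cut = 8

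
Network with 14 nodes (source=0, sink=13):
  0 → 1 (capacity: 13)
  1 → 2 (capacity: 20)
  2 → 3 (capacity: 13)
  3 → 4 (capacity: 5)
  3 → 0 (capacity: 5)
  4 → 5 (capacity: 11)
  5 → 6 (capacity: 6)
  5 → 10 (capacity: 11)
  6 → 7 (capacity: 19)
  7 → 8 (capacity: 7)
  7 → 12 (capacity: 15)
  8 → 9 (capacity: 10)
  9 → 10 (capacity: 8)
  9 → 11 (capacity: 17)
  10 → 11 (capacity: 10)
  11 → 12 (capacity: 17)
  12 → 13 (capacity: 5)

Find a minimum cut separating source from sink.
Min cut value = 5, edges: (12,13)

Min cut value: 5
Partition: S = [0, 1, 2, 3, 4, 5, 6, 7, 8, 9, 10, 11, 12], T = [13]
Cut edges: (12,13)

By max-flow min-cut theorem, max flow = min cut = 5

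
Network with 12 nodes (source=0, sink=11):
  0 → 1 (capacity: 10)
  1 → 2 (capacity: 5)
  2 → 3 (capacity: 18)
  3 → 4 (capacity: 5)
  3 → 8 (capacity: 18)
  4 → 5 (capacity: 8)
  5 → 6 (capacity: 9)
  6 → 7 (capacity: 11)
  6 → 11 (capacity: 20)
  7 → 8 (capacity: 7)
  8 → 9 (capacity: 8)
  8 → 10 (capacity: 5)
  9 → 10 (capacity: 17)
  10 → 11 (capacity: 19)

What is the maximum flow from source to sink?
Maximum flow = 5

Max flow: 5

Flow assignment:
  0 → 1: 5/10
  1 → 2: 5/5
  2 → 3: 5/18
  3 → 8: 5/18
  8 → 10: 5/5
  10 → 11: 5/19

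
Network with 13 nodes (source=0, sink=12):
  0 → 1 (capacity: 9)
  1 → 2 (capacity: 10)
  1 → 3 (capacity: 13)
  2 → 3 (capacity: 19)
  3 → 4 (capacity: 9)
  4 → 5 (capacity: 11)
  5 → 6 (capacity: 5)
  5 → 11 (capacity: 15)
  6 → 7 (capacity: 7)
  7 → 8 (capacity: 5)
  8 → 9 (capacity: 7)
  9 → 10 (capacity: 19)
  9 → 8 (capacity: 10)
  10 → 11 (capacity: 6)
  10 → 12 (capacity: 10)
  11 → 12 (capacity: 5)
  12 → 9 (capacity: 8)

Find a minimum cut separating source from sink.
Min cut value = 9, edges: (3,4)

Min cut value: 9
Partition: S = [0, 1, 2, 3], T = [4, 5, 6, 7, 8, 9, 10, 11, 12]
Cut edges: (3,4)

By max-flow min-cut theorem, max flow = min cut = 9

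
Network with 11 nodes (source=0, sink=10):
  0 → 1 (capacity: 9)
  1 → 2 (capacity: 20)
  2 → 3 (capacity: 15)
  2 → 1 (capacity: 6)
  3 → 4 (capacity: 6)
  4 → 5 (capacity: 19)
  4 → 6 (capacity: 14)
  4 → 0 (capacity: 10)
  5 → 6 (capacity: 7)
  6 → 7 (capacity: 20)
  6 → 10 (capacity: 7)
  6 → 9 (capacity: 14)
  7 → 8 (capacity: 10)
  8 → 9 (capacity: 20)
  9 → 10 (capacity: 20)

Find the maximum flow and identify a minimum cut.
Max flow = 6, Min cut edges: (3,4)

Maximum flow: 6
Minimum cut: (3,4)
Partition: S = [0, 1, 2, 3], T = [4, 5, 6, 7, 8, 9, 10]

Max-flow min-cut theorem verified: both equal 6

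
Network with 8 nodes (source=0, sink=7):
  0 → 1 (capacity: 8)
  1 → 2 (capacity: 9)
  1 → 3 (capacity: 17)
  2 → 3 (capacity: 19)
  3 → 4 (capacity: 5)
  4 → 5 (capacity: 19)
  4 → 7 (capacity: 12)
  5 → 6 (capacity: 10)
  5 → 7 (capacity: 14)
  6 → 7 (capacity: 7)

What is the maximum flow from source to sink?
Maximum flow = 5

Max flow: 5

Flow assignment:
  0 → 1: 5/8
  1 → 3: 5/17
  3 → 4: 5/5
  4 → 7: 5/12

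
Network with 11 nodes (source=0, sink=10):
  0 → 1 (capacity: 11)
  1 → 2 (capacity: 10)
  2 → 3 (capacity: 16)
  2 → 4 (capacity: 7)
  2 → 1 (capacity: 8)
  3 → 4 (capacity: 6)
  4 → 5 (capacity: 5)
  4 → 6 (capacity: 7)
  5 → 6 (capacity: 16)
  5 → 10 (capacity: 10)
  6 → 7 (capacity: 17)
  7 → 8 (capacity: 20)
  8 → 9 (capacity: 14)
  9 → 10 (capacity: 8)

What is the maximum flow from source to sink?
Maximum flow = 10

Max flow: 10

Flow assignment:
  0 → 1: 10/11
  1 → 2: 10/10
  2 → 3: 5/16
  2 → 4: 5/7
  3 → 4: 5/6
  4 → 5: 5/5
  4 → 6: 5/7
  5 → 10: 5/10
  6 → 7: 5/17
  7 → 8: 5/20
  8 → 9: 5/14
  9 → 10: 5/8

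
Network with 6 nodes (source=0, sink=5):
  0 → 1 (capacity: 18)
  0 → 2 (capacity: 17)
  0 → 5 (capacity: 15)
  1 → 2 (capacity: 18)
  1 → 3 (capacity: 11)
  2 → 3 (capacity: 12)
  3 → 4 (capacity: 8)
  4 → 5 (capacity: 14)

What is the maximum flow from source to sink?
Maximum flow = 23

Max flow: 23

Flow assignment:
  0 → 1: 7/18
  0 → 2: 1/17
  0 → 5: 15/15
  1 → 2: 7/18
  2 → 3: 8/12
  3 → 4: 8/8
  4 → 5: 8/14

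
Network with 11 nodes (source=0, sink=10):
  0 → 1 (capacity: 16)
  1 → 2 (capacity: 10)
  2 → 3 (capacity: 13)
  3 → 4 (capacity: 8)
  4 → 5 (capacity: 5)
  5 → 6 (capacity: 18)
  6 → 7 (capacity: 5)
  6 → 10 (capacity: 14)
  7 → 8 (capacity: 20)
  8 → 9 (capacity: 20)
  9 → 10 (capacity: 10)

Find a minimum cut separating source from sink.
Min cut value = 5, edges: (4,5)

Min cut value: 5
Partition: S = [0, 1, 2, 3, 4], T = [5, 6, 7, 8, 9, 10]
Cut edges: (4,5)

By max-flow min-cut theorem, max flow = min cut = 5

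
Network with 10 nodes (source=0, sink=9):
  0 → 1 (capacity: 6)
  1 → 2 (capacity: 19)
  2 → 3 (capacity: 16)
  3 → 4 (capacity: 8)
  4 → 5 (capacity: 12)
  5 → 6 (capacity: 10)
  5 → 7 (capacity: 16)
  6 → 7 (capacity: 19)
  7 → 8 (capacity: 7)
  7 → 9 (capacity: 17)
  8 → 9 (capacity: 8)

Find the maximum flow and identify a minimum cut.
Max flow = 6, Min cut edges: (0,1)

Maximum flow: 6
Minimum cut: (0,1)
Partition: S = [0], T = [1, 2, 3, 4, 5, 6, 7, 8, 9]

Max-flow min-cut theorem verified: both equal 6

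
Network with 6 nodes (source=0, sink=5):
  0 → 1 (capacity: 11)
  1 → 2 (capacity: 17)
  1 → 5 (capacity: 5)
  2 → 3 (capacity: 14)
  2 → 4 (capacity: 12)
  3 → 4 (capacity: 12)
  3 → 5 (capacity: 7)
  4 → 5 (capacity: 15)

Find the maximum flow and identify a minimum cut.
Max flow = 11, Min cut edges: (0,1)

Maximum flow: 11
Minimum cut: (0,1)
Partition: S = [0], T = [1, 2, 3, 4, 5]

Max-flow min-cut theorem verified: both equal 11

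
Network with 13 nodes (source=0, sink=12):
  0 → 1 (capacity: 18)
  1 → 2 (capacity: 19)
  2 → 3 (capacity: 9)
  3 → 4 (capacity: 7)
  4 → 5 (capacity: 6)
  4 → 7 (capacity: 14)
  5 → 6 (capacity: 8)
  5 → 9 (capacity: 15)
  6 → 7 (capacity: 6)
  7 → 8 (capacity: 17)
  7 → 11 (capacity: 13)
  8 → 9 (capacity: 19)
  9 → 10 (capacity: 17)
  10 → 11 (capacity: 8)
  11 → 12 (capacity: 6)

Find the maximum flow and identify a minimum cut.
Max flow = 6, Min cut edges: (11,12)

Maximum flow: 6
Minimum cut: (11,12)
Partition: S = [0, 1, 2, 3, 4, 5, 6, 7, 8, 9, 10, 11], T = [12]

Max-flow min-cut theorem verified: both equal 6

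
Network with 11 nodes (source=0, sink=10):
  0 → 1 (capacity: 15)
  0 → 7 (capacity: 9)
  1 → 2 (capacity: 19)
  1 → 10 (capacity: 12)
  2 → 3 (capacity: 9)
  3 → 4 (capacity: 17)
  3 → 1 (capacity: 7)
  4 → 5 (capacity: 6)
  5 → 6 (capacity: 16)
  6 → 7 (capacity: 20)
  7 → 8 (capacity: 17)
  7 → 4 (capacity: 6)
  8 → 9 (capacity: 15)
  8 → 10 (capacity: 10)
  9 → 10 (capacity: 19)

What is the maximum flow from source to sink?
Maximum flow = 24

Max flow: 24

Flow assignment:
  0 → 1: 15/15
  0 → 7: 9/9
  1 → 2: 3/19
  1 → 10: 12/12
  2 → 3: 3/9
  3 → 4: 3/17
  4 → 5: 3/6
  5 → 6: 3/16
  6 → 7: 3/20
  7 → 8: 12/17
  8 → 9: 2/15
  8 → 10: 10/10
  9 → 10: 2/19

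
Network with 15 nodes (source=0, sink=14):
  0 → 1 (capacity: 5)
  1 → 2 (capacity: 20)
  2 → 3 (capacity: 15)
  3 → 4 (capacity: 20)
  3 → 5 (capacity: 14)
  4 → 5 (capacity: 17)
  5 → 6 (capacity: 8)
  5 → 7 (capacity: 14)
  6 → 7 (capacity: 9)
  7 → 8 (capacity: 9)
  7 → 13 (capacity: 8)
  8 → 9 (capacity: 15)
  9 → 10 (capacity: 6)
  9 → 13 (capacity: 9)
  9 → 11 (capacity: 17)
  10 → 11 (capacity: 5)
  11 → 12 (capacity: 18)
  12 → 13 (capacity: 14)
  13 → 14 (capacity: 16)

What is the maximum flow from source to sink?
Maximum flow = 5

Max flow: 5

Flow assignment:
  0 → 1: 5/5
  1 → 2: 5/20
  2 → 3: 5/15
  3 → 5: 5/14
  5 → 7: 5/14
  7 → 13: 5/8
  13 → 14: 5/16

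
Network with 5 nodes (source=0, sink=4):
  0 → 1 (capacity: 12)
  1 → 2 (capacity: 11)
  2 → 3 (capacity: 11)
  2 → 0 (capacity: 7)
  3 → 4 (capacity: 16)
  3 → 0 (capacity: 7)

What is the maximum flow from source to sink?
Maximum flow = 11

Max flow: 11

Flow assignment:
  0 → 1: 11/12
  1 → 2: 11/11
  2 → 3: 11/11
  3 → 4: 11/16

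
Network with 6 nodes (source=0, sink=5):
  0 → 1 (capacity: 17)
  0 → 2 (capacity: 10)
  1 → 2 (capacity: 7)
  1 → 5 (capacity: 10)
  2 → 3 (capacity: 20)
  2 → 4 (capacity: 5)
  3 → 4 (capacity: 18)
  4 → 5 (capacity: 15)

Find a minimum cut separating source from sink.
Min cut value = 25, edges: (1,5), (4,5)

Min cut value: 25
Partition: S = [0, 1, 2, 3, 4], T = [5]
Cut edges: (1,5), (4,5)

By max-flow min-cut theorem, max flow = min cut = 25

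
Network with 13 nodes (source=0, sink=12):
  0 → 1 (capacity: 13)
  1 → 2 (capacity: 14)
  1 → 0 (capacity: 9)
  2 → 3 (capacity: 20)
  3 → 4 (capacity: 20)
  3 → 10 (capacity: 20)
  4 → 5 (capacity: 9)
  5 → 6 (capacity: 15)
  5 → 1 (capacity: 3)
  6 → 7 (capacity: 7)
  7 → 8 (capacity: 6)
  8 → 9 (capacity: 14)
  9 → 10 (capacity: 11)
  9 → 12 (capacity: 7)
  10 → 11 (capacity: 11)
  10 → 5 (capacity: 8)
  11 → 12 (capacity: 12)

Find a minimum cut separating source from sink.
Min cut value = 13, edges: (0,1)

Min cut value: 13
Partition: S = [0], T = [1, 2, 3, 4, 5, 6, 7, 8, 9, 10, 11, 12]
Cut edges: (0,1)

By max-flow min-cut theorem, max flow = min cut = 13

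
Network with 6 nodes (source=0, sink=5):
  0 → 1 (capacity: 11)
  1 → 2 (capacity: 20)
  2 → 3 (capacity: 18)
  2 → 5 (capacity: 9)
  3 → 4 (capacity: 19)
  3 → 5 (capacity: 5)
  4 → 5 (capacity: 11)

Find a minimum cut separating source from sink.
Min cut value = 11, edges: (0,1)

Min cut value: 11
Partition: S = [0], T = [1, 2, 3, 4, 5]
Cut edges: (0,1)

By max-flow min-cut theorem, max flow = min cut = 11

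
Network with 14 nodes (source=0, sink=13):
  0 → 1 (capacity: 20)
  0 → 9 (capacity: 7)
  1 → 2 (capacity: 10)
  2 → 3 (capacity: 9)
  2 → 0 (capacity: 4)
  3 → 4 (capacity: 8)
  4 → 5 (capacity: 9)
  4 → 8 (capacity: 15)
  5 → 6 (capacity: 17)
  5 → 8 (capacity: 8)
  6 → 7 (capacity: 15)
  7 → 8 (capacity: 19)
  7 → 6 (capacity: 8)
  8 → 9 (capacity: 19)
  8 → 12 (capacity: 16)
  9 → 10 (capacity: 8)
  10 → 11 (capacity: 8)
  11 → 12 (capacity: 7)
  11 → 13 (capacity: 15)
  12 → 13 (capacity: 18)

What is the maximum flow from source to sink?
Maximum flow = 15

Max flow: 15

Flow assignment:
  0 → 1: 10/20
  0 → 9: 7/7
  1 → 2: 10/10
  2 → 3: 8/9
  2 → 0: 2/4
  3 → 4: 8/8
  4 → 8: 8/15
  8 → 12: 8/16
  9 → 10: 7/8
  10 → 11: 7/8
  11 → 13: 7/15
  12 → 13: 8/18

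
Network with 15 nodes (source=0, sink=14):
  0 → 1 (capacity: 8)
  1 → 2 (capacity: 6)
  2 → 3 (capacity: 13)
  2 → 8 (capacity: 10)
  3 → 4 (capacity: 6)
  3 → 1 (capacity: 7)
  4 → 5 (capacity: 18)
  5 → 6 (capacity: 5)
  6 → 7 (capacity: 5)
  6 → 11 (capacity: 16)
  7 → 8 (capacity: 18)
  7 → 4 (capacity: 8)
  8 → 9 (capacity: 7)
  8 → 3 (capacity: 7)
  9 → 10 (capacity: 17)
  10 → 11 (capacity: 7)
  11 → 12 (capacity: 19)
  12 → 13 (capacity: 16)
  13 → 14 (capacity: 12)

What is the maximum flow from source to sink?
Maximum flow = 6

Max flow: 6

Flow assignment:
  0 → 1: 6/8
  1 → 2: 6/6
  2 → 8: 6/10
  8 → 9: 6/7
  9 → 10: 6/17
  10 → 11: 6/7
  11 → 12: 6/19
  12 → 13: 6/16
  13 → 14: 6/12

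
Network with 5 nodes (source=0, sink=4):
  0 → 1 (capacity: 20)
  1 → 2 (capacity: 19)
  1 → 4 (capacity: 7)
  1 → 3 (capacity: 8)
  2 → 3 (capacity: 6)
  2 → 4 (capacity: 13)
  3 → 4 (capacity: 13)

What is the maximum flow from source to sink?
Maximum flow = 20

Max flow: 20

Flow assignment:
  0 → 1: 20/20
  1 → 2: 13/19
  1 → 4: 7/7
  2 → 4: 13/13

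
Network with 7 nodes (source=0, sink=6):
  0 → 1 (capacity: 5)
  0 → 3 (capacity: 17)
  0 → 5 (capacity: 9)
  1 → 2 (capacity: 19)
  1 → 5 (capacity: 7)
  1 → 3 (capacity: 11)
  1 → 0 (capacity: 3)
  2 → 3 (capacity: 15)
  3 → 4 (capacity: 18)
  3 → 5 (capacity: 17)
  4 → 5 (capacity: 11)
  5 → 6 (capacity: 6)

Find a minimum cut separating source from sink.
Min cut value = 6, edges: (5,6)

Min cut value: 6
Partition: S = [0, 1, 2, 3, 4, 5], T = [6]
Cut edges: (5,6)

By max-flow min-cut theorem, max flow = min cut = 6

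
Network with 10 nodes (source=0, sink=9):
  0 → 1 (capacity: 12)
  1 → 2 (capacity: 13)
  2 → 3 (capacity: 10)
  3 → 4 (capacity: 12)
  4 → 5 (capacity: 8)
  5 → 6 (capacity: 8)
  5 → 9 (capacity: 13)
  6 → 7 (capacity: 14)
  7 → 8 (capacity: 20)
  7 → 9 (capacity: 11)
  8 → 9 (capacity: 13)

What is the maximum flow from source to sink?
Maximum flow = 8

Max flow: 8

Flow assignment:
  0 → 1: 8/12
  1 → 2: 8/13
  2 → 3: 8/10
  3 → 4: 8/12
  4 → 5: 8/8
  5 → 9: 8/13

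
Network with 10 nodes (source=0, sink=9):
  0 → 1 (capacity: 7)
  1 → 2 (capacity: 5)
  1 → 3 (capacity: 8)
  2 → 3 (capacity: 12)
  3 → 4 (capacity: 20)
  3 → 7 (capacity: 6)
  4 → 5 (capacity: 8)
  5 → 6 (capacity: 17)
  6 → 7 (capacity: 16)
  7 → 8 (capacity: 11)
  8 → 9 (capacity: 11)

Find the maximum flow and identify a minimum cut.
Max flow = 7, Min cut edges: (0,1)

Maximum flow: 7
Minimum cut: (0,1)
Partition: S = [0], T = [1, 2, 3, 4, 5, 6, 7, 8, 9]

Max-flow min-cut theorem verified: both equal 7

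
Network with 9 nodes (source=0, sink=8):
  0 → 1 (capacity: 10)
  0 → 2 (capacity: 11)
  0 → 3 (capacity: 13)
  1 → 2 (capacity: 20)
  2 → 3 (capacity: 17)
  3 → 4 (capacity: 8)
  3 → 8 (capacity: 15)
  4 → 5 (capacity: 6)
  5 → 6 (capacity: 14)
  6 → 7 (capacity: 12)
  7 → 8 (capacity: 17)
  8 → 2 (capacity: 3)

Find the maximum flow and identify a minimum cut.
Max flow = 21, Min cut edges: (3,8), (4,5)

Maximum flow: 21
Minimum cut: (3,8), (4,5)
Partition: S = [0, 1, 2, 3, 4], T = [5, 6, 7, 8]

Max-flow min-cut theorem verified: both equal 21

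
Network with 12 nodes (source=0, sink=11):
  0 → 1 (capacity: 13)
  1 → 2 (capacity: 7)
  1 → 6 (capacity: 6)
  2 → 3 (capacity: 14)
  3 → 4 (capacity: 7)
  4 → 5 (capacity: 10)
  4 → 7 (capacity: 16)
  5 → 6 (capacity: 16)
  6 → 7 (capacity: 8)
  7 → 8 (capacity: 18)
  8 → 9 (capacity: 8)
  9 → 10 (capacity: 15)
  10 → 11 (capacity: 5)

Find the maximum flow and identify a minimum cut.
Max flow = 5, Min cut edges: (10,11)

Maximum flow: 5
Minimum cut: (10,11)
Partition: S = [0, 1, 2, 3, 4, 5, 6, 7, 8, 9, 10], T = [11]

Max-flow min-cut theorem verified: both equal 5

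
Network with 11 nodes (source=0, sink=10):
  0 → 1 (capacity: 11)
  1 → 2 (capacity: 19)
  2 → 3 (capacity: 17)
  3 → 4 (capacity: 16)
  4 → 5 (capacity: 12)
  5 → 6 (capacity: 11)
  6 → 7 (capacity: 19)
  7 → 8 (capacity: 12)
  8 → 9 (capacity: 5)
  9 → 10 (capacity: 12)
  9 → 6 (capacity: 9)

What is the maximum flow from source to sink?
Maximum flow = 5

Max flow: 5

Flow assignment:
  0 → 1: 5/11
  1 → 2: 5/19
  2 → 3: 5/17
  3 → 4: 5/16
  4 → 5: 5/12
  5 → 6: 5/11
  6 → 7: 5/19
  7 → 8: 5/12
  8 → 9: 5/5
  9 → 10: 5/12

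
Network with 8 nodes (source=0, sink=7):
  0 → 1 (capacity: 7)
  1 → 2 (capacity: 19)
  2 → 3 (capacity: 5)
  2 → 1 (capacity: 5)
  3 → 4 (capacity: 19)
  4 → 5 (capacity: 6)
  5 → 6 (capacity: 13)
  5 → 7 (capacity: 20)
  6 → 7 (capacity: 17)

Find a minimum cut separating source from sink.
Min cut value = 5, edges: (2,3)

Min cut value: 5
Partition: S = [0, 1, 2], T = [3, 4, 5, 6, 7]
Cut edges: (2,3)

By max-flow min-cut theorem, max flow = min cut = 5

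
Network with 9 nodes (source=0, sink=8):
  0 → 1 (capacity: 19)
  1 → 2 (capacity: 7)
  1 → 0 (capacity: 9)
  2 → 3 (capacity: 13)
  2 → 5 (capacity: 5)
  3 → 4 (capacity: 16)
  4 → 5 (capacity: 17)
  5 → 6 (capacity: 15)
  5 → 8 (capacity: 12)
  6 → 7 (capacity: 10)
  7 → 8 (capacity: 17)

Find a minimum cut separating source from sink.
Min cut value = 7, edges: (1,2)

Min cut value: 7
Partition: S = [0, 1], T = [2, 3, 4, 5, 6, 7, 8]
Cut edges: (1,2)

By max-flow min-cut theorem, max flow = min cut = 7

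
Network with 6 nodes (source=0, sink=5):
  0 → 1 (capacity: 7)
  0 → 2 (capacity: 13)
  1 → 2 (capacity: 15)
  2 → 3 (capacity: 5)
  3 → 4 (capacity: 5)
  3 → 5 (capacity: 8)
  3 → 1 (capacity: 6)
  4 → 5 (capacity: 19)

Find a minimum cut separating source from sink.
Min cut value = 5, edges: (2,3)

Min cut value: 5
Partition: S = [0, 1, 2], T = [3, 4, 5]
Cut edges: (2,3)

By max-flow min-cut theorem, max flow = min cut = 5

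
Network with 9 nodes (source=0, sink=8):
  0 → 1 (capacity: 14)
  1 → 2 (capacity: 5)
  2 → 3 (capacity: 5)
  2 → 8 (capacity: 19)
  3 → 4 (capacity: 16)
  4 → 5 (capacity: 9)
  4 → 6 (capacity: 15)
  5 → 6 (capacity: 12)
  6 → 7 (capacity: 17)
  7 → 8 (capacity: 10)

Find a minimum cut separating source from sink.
Min cut value = 5, edges: (1,2)

Min cut value: 5
Partition: S = [0, 1], T = [2, 3, 4, 5, 6, 7, 8]
Cut edges: (1,2)

By max-flow min-cut theorem, max flow = min cut = 5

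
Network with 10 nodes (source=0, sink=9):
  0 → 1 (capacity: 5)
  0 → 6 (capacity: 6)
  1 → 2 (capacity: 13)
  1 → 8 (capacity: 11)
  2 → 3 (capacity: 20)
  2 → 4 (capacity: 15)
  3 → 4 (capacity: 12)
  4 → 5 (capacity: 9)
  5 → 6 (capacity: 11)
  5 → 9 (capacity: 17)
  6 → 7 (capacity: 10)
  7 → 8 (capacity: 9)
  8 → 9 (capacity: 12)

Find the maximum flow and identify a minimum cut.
Max flow = 11, Min cut edges: (0,1), (0,6)

Maximum flow: 11
Minimum cut: (0,1), (0,6)
Partition: S = [0], T = [1, 2, 3, 4, 5, 6, 7, 8, 9]

Max-flow min-cut theorem verified: both equal 11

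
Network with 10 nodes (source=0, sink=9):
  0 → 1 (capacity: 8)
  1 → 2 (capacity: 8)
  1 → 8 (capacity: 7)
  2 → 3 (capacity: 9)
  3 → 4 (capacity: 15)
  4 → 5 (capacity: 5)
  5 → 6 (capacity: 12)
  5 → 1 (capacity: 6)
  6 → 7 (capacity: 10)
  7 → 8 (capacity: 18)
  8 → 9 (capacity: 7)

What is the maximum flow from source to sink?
Maximum flow = 7

Max flow: 7

Flow assignment:
  0 → 1: 7/8
  1 → 2: 1/8
  1 → 8: 6/7
  2 → 3: 1/9
  3 → 4: 1/15
  4 → 5: 1/5
  5 → 6: 1/12
  6 → 7: 1/10
  7 → 8: 1/18
  8 → 9: 7/7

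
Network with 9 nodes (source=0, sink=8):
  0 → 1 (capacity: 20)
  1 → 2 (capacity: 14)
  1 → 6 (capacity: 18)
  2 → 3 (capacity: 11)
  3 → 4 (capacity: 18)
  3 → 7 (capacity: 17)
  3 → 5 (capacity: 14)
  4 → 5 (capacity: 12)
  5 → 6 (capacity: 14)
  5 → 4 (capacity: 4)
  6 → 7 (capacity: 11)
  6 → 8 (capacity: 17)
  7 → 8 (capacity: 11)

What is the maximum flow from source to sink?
Maximum flow = 20

Max flow: 20

Flow assignment:
  0 → 1: 20/20
  1 → 2: 2/14
  1 → 6: 18/18
  2 → 3: 2/11
  3 → 7: 2/17
  6 → 7: 1/11
  6 → 8: 17/17
  7 → 8: 3/11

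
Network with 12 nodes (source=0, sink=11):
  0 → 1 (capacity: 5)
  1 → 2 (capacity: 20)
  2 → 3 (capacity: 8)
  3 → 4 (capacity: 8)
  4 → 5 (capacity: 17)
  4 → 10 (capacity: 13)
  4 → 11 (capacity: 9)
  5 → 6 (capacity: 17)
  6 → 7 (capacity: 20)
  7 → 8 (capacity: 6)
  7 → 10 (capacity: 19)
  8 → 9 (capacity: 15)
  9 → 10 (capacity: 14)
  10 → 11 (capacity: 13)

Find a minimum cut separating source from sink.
Min cut value = 5, edges: (0,1)

Min cut value: 5
Partition: S = [0], T = [1, 2, 3, 4, 5, 6, 7, 8, 9, 10, 11]
Cut edges: (0,1)

By max-flow min-cut theorem, max flow = min cut = 5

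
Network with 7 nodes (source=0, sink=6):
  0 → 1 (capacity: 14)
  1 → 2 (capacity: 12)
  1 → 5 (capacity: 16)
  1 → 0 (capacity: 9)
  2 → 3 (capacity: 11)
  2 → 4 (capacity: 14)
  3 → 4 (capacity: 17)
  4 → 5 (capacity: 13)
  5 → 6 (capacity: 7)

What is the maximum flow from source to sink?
Maximum flow = 7

Max flow: 7

Flow assignment:
  0 → 1: 7/14
  1 → 5: 7/16
  5 → 6: 7/7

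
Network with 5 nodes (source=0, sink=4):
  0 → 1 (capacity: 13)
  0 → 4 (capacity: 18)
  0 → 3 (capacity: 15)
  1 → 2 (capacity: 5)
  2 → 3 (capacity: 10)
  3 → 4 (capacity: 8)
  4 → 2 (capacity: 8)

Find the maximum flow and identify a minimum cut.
Max flow = 26, Min cut edges: (0,4), (3,4)

Maximum flow: 26
Minimum cut: (0,4), (3,4)
Partition: S = [0, 1, 2, 3], T = [4]

Max-flow min-cut theorem verified: both equal 26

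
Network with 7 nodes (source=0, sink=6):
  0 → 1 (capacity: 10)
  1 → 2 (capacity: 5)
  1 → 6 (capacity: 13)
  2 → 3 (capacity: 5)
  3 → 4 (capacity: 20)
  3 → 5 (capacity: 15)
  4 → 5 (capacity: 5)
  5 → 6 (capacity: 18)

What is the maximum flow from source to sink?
Maximum flow = 10

Max flow: 10

Flow assignment:
  0 → 1: 10/10
  1 → 6: 10/13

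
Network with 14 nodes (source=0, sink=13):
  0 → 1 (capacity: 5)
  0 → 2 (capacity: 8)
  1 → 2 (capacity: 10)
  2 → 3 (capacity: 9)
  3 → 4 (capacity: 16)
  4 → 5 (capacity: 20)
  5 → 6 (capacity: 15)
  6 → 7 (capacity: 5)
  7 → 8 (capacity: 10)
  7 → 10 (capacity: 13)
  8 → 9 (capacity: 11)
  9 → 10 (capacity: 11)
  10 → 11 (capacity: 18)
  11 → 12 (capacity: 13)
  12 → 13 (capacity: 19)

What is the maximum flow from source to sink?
Maximum flow = 5

Max flow: 5

Flow assignment:
  0 → 1: 1/5
  0 → 2: 4/8
  1 → 2: 1/10
  2 → 3: 5/9
  3 → 4: 5/16
  4 → 5: 5/20
  5 → 6: 5/15
  6 → 7: 5/5
  7 → 10: 5/13
  10 → 11: 5/18
  11 → 12: 5/13
  12 → 13: 5/19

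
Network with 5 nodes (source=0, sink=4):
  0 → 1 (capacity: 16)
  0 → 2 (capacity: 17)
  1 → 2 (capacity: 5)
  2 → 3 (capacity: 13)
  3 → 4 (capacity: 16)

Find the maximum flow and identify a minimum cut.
Max flow = 13, Min cut edges: (2,3)

Maximum flow: 13
Minimum cut: (2,3)
Partition: S = [0, 1, 2], T = [3, 4]

Max-flow min-cut theorem verified: both equal 13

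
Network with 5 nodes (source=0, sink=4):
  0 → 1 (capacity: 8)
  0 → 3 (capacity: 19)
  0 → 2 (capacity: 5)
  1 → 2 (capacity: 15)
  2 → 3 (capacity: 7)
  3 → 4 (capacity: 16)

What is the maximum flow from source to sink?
Maximum flow = 16

Max flow: 16

Flow assignment:
  0 → 1: 7/8
  0 → 3: 9/19
  1 → 2: 7/15
  2 → 3: 7/7
  3 → 4: 16/16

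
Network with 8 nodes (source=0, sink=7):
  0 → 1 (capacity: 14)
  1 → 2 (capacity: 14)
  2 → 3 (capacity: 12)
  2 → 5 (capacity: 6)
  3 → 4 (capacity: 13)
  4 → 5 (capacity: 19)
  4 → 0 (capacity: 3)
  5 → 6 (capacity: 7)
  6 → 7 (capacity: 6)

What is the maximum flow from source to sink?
Maximum flow = 6

Max flow: 6

Flow assignment:
  0 → 1: 9/14
  1 → 2: 9/14
  2 → 3: 3/12
  2 → 5: 6/6
  3 → 4: 3/13
  4 → 0: 3/3
  5 → 6: 6/7
  6 → 7: 6/6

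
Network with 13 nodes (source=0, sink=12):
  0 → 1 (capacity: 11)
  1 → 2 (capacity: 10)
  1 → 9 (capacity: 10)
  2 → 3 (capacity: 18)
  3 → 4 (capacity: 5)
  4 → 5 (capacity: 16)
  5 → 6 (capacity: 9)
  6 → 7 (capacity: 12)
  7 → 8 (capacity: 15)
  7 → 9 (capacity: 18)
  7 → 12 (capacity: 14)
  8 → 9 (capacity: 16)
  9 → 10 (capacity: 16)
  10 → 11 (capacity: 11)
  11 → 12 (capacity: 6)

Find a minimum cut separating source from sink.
Min cut value = 11, edges: (3,4), (11,12)

Min cut value: 11
Partition: S = [0, 1, 2, 3, 8, 9, 10, 11], T = [4, 5, 6, 7, 12]
Cut edges: (3,4), (11,12)

By max-flow min-cut theorem, max flow = min cut = 11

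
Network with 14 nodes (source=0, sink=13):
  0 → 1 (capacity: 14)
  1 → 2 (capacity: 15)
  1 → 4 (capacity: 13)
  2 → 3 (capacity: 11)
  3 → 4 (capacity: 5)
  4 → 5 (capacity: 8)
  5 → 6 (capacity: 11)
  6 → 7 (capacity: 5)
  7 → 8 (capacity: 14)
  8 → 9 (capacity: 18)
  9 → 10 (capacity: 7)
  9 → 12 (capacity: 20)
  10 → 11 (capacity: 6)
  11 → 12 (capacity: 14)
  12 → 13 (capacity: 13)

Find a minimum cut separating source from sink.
Min cut value = 5, edges: (6,7)

Min cut value: 5
Partition: S = [0, 1, 2, 3, 4, 5, 6], T = [7, 8, 9, 10, 11, 12, 13]
Cut edges: (6,7)

By max-flow min-cut theorem, max flow = min cut = 5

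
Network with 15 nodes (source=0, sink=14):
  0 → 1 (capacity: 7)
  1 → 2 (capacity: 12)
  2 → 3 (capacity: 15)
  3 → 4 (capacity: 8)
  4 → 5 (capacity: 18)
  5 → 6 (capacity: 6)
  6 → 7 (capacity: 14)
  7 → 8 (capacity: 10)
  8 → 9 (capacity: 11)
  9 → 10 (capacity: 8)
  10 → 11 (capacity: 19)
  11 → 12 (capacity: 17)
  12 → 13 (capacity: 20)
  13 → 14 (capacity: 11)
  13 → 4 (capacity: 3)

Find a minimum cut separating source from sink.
Min cut value = 6, edges: (5,6)

Min cut value: 6
Partition: S = [0, 1, 2, 3, 4, 5], T = [6, 7, 8, 9, 10, 11, 12, 13, 14]
Cut edges: (5,6)

By max-flow min-cut theorem, max flow = min cut = 6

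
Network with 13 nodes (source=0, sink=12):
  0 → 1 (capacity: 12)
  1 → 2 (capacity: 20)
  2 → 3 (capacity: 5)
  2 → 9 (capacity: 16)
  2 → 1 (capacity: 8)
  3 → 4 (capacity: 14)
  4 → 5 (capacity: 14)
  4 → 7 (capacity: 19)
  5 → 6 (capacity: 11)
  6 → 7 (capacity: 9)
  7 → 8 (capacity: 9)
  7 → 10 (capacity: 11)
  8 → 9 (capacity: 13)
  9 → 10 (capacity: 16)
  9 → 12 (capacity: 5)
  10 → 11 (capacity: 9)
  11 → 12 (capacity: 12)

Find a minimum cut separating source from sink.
Min cut value = 12, edges: (0,1)

Min cut value: 12
Partition: S = [0], T = [1, 2, 3, 4, 5, 6, 7, 8, 9, 10, 11, 12]
Cut edges: (0,1)

By max-flow min-cut theorem, max flow = min cut = 12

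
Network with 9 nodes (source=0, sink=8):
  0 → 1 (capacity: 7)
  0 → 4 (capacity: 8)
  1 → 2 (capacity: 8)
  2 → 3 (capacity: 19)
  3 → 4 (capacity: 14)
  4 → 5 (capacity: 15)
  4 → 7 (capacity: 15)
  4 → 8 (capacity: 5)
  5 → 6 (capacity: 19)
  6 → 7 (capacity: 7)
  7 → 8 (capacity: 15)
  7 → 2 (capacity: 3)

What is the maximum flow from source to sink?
Maximum flow = 15

Max flow: 15

Flow assignment:
  0 → 1: 7/7
  0 → 4: 8/8
  1 → 2: 7/8
  2 → 3: 7/19
  3 → 4: 7/14
  4 → 7: 10/15
  4 → 8: 5/5
  7 → 8: 10/15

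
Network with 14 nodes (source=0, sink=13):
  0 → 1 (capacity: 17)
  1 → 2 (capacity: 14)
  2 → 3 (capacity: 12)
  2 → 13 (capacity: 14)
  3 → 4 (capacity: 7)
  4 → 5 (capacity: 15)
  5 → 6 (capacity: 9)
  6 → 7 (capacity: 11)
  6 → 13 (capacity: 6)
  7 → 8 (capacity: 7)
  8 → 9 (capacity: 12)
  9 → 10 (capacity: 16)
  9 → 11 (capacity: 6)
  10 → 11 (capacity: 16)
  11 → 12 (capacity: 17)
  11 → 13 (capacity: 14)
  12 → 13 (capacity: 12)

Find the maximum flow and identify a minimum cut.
Max flow = 14, Min cut edges: (1,2)

Maximum flow: 14
Minimum cut: (1,2)
Partition: S = [0, 1], T = [2, 3, 4, 5, 6, 7, 8, 9, 10, 11, 12, 13]

Max-flow min-cut theorem verified: both equal 14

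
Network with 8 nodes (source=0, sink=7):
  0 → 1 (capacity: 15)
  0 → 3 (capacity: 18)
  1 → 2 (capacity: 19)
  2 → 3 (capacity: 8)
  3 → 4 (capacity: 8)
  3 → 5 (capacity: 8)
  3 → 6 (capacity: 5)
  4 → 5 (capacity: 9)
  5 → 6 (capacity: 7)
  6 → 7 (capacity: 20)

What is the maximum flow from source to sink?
Maximum flow = 12

Max flow: 12

Flow assignment:
  0 → 1: 8/15
  0 → 3: 4/18
  1 → 2: 8/19
  2 → 3: 8/8
  3 → 5: 7/8
  3 → 6: 5/5
  5 → 6: 7/7
  6 → 7: 12/20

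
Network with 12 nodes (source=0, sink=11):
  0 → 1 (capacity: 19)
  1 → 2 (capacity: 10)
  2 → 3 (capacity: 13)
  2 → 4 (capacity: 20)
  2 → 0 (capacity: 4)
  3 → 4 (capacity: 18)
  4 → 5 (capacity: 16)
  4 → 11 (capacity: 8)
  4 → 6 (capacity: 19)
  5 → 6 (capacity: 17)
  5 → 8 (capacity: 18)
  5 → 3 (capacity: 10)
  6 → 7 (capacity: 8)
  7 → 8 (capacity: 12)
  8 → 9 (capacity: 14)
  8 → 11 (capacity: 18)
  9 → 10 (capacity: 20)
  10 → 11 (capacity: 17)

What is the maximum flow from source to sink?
Maximum flow = 10

Max flow: 10

Flow assignment:
  0 → 1: 10/19
  1 → 2: 10/10
  2 → 4: 10/20
  4 → 5: 2/16
  4 → 11: 8/8
  5 → 8: 2/18
  8 → 11: 2/18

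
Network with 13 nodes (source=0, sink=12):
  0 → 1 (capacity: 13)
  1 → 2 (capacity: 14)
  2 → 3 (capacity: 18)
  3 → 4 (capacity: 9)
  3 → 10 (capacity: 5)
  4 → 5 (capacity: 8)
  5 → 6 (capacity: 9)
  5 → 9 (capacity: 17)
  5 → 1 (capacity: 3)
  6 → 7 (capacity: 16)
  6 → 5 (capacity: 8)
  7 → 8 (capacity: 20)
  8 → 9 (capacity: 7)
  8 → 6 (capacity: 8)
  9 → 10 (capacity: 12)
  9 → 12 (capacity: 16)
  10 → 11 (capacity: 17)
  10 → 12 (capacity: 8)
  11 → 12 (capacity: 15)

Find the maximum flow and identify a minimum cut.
Max flow = 13, Min cut edges: (3,10), (4,5)

Maximum flow: 13
Minimum cut: (3,10), (4,5)
Partition: S = [0, 1, 2, 3, 4], T = [5, 6, 7, 8, 9, 10, 11, 12]

Max-flow min-cut theorem verified: both equal 13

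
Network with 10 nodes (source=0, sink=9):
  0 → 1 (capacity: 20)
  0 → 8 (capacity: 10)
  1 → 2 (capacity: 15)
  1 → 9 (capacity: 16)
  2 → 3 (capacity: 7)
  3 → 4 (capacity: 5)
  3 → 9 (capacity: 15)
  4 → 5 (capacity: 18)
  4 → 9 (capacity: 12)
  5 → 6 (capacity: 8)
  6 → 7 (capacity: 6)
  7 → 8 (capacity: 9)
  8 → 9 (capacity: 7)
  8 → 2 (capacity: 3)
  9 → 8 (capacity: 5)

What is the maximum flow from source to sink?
Maximum flow = 30

Max flow: 30

Flow assignment:
  0 → 1: 20/20
  0 → 8: 10/10
  1 → 2: 4/15
  1 → 9: 16/16
  2 → 3: 7/7
  3 → 9: 7/15
  8 → 9: 7/7
  8 → 2: 3/3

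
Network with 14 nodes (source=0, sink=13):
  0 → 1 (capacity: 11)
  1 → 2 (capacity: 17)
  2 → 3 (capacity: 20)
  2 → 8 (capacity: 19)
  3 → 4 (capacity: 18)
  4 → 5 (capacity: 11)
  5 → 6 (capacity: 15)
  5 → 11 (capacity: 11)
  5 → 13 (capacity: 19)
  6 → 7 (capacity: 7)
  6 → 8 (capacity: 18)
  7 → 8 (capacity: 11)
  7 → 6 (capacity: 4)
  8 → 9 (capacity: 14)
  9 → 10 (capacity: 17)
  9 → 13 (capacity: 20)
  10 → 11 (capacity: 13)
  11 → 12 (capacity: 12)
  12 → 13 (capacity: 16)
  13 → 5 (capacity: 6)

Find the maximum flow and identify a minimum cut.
Max flow = 11, Min cut edges: (0,1)

Maximum flow: 11
Minimum cut: (0,1)
Partition: S = [0], T = [1, 2, 3, 4, 5, 6, 7, 8, 9, 10, 11, 12, 13]

Max-flow min-cut theorem verified: both equal 11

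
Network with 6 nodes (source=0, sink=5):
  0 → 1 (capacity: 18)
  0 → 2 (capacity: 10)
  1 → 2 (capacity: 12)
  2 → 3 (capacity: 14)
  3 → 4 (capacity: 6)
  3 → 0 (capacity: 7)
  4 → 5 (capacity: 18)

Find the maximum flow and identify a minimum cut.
Max flow = 6, Min cut edges: (3,4)

Maximum flow: 6
Minimum cut: (3,4)
Partition: S = [0, 1, 2, 3], T = [4, 5]

Max-flow min-cut theorem verified: both equal 6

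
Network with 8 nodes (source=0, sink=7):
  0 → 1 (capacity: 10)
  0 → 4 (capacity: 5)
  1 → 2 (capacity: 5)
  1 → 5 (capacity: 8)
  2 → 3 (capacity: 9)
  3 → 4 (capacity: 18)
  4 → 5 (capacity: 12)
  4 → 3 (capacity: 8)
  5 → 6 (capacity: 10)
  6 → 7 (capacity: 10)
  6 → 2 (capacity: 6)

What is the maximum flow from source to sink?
Maximum flow = 10

Max flow: 10

Flow assignment:
  0 → 1: 10/10
  1 → 2: 2/5
  1 → 5: 8/8
  2 → 3: 2/9
  3 → 4: 2/18
  4 → 5: 2/12
  5 → 6: 10/10
  6 → 7: 10/10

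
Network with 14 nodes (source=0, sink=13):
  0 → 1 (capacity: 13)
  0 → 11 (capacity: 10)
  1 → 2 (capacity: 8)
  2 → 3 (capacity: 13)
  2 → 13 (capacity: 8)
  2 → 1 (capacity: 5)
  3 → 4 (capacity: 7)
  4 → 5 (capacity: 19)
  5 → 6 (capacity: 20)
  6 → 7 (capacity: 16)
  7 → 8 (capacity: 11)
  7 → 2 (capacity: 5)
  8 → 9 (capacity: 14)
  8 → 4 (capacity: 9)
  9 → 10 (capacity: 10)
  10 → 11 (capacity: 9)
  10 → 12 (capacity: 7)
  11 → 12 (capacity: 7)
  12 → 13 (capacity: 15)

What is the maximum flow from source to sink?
Maximum flow = 15

Max flow: 15

Flow assignment:
  0 → 1: 8/13
  0 → 11: 7/10
  1 → 2: 8/8
  2 → 13: 8/8
  11 → 12: 7/7
  12 → 13: 7/15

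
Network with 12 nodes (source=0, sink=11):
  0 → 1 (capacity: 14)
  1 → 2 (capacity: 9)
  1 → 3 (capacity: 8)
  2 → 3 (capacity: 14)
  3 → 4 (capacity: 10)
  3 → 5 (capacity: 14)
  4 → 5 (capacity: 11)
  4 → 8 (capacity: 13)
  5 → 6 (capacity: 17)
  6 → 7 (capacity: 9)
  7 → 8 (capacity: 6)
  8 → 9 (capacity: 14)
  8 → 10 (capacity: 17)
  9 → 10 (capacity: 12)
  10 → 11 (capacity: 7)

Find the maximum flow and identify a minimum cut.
Max flow = 7, Min cut edges: (10,11)

Maximum flow: 7
Minimum cut: (10,11)
Partition: S = [0, 1, 2, 3, 4, 5, 6, 7, 8, 9, 10], T = [11]

Max-flow min-cut theorem verified: both equal 7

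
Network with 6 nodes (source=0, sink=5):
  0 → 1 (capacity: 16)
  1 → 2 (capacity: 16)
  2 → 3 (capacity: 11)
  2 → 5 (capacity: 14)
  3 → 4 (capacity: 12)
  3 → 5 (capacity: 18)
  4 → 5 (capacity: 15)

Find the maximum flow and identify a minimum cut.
Max flow = 16, Min cut edges: (1,2)

Maximum flow: 16
Minimum cut: (1,2)
Partition: S = [0, 1], T = [2, 3, 4, 5]

Max-flow min-cut theorem verified: both equal 16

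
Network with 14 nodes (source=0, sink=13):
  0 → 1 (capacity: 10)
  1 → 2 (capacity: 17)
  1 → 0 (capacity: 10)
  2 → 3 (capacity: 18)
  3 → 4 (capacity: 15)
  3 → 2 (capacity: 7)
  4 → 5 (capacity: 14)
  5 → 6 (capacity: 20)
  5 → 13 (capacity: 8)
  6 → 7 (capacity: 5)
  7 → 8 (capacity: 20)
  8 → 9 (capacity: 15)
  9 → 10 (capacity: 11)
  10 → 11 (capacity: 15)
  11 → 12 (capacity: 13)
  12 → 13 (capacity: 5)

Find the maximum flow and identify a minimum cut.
Max flow = 10, Min cut edges: (0,1)

Maximum flow: 10
Minimum cut: (0,1)
Partition: S = [0], T = [1, 2, 3, 4, 5, 6, 7, 8, 9, 10, 11, 12, 13]

Max-flow min-cut theorem verified: both equal 10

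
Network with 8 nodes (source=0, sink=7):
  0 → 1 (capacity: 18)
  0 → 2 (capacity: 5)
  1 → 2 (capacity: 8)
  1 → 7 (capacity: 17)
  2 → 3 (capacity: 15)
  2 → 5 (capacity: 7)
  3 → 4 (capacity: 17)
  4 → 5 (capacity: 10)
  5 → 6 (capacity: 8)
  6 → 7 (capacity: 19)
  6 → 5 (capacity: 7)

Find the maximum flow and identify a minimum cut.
Max flow = 23, Min cut edges: (0,1), (0,2)

Maximum flow: 23
Minimum cut: (0,1), (0,2)
Partition: S = [0], T = [1, 2, 3, 4, 5, 6, 7]

Max-flow min-cut theorem verified: both equal 23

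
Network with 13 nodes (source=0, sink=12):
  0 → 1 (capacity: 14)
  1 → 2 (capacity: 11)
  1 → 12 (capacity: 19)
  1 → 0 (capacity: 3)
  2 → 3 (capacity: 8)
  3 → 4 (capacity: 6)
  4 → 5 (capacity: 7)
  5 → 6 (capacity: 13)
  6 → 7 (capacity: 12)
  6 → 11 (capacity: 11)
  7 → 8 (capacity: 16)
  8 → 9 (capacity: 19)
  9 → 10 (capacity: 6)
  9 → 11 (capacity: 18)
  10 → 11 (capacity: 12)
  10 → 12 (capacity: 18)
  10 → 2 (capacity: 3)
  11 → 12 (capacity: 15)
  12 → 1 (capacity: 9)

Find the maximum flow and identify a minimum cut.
Max flow = 14, Min cut edges: (0,1)

Maximum flow: 14
Minimum cut: (0,1)
Partition: S = [0], T = [1, 2, 3, 4, 5, 6, 7, 8, 9, 10, 11, 12]

Max-flow min-cut theorem verified: both equal 14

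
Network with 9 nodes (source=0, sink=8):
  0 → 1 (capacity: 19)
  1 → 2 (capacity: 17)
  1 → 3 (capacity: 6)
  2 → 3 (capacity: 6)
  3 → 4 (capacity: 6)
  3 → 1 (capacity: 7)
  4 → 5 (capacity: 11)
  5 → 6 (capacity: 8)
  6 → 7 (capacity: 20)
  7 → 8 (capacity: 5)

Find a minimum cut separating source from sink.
Min cut value = 5, edges: (7,8)

Min cut value: 5
Partition: S = [0, 1, 2, 3, 4, 5, 6, 7], T = [8]
Cut edges: (7,8)

By max-flow min-cut theorem, max flow = min cut = 5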